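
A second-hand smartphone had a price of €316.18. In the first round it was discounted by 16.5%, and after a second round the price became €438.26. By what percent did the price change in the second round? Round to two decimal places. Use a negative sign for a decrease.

66.00%

After the first round: €316.18 × 0.835 = €264.0103.
Second-round multiplier: €438.26 ÷ €264.0103 ≈ 1.660011.
That is a change of 66.00%.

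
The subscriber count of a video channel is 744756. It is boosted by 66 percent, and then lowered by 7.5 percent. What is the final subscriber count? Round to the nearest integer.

Apply the 66% increase: 744756 × 1.66 = 1236294.96.
Apply the 7.5% decrease: 1236294.96 × 0.925 = 1143572.838 ≈ 1143573.

1143573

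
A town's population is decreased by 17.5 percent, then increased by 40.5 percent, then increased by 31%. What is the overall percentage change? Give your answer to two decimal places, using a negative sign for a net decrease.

51.85%

The combined multiplier is 0.825 × 1.405 × 1.31 = 1.51845375.
That corresponds to an increase of 51.85%.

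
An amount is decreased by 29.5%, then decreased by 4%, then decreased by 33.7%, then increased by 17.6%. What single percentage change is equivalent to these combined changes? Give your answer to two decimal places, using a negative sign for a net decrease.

A 29.5% decrease multiplies by 0.705.
Then a 4% decrease: 0.705 × 0.96 = 0.6768.
Then a 33.7% decrease: 0.6768 × 0.663 = 0.4487184.
Then a 17.6% increase: 0.4487184 × 1.176 = 0.5276928384.
Overall factor 0.5276928384, i.e. -47.23%.

-47.23%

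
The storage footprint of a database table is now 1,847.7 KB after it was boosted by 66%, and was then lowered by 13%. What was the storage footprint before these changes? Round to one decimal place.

Undoing the 13% decrease: 1,847.7 ÷ 0.87 ≈ 2123.793103.
Undoing the 66% increase: 2123.793103 ÷ 1.66 ≈ 1,279.4 KB.

1,279.4 KB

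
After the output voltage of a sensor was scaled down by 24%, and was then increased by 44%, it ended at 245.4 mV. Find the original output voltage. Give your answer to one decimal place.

The overall multiplier applied was 0.76 × 1.44 = 1.0944.
So the original output voltage was 245.4 ÷ 1.0944 ≈ 224.2 mV.

224.2 mV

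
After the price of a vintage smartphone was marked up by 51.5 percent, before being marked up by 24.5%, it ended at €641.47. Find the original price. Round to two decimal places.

Undoing the 24.5% increase: €641.47 ÷ 1.245 ≈ €515.236948.
Undoing the 51.5% increase: €515.236948 ÷ 1.515 ≈ €340.09.

€340.09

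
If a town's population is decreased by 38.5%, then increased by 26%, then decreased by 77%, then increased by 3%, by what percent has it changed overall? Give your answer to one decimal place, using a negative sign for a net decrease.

The combined multiplier is 0.615 × 1.26 × 0.23 × 1.03 = 0.18357381.
That corresponds to a decrease of 81.6%.

-81.6%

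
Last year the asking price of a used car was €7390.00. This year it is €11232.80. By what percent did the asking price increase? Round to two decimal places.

52.00%

Change: €11232.80 − €7390.00 = €3842.80.
Relative to the original: €3842.80 ÷ €7390.00 = 52.00%.
So the asking price increased by 52.00%.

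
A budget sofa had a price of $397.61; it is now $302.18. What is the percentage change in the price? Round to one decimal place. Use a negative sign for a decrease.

Change: $302.18 − $397.61 = -$95.43.
Relative to the original: -$95.43 ÷ $397.61 ≈ -24.0%.

-24.0%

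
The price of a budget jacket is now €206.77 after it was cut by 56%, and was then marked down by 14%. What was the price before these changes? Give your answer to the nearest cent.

€546.43

Undoing the 14% decrease: €206.77 ÷ 0.86 ≈ €240.430233.
Undoing the 56% decrease: €240.430233 ÷ 0.44 ≈ €546.43.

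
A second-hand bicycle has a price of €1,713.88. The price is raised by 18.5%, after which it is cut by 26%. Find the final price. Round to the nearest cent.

After the 18.5% increase: €1,713.88 × 1.185 = €2030.9478.
26% decrease: €2030.9478 × 0.74 = €1502.901372 ≈ €1,502.90.

€1,502.90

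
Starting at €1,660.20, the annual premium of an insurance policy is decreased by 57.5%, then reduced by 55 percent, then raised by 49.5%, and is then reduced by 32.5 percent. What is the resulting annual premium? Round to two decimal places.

€320.41

After the 57.5% decrease: €1,660.20 × 0.425 = €705.585.
After the 55% decrease: €705.585 × 0.45 = €317.51325.
49.5% increase: €317.51325 × 1.495 = €474.68230875.
32.5% decrease: €474.68230875 × 0.675 = €320.41055840625 ≈ €320.41.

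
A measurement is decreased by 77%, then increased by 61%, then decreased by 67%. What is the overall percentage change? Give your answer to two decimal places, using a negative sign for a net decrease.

-87.78%

A 77% decrease multiplies by 0.23.
Then a 61% increase: 0.23 × 1.61 = 0.3703.
Then a 67% decrease: 0.3703 × 0.33 = 0.122199.
Overall factor 0.122199, i.e. -87.78%.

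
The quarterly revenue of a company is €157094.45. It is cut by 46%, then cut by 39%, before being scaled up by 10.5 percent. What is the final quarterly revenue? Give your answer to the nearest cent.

€57180.34

Each change multiplies by a factor: 0.54 × 0.61 × 1.105 = 0.363987.
€157094.45 × 0.363987 = €57180.33757215 ≈ €57180.34.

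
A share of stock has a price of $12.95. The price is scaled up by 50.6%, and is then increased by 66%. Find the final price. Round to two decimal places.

Apply the 50.6% increase: $12.95 × 1.506 = $19.5027.
Apply the 66% increase: $19.5027 × 1.66 = $32.374482 ≈ $32.37.

$32.37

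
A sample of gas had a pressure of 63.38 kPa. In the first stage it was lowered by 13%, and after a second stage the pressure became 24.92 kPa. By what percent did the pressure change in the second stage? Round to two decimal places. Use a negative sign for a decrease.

After the first stage: 63.38 × 0.87 = 55.1406.
Second-stage multiplier: 24.92 ÷ 55.1406 ≈ 0.451936.
That is a change of -54.81%.

-54.81%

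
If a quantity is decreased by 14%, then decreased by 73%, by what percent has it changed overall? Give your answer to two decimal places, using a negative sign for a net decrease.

-76.78%

A 14% decrease multiplies by 0.86.
Then a 73% decrease: 0.86 × 0.27 = 0.2322.
Overall factor 0.2322, i.e. -76.78%.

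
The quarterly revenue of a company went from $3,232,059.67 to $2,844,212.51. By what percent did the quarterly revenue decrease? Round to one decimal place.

12.0%

Change: $2,844,212.51 − $3,232,059.67 = -$387,847.16.
Relative to the original: -$387,847.16 ÷ $3,232,059.67 ≈ -12.0%.
So the quarterly revenue decreased by 12.0%.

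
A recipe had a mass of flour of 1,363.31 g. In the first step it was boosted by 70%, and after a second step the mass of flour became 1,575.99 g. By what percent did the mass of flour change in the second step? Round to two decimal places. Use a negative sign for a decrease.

-32.00%

After the first step: 1,363.31 × 1.7 = 2317.627.
Second-step multiplier: 1,575.99 ÷ 2317.627 ≈ 0.680002.
That is a change of -32.00%.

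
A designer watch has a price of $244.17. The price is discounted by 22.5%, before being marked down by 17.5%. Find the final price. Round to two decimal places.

$156.12

Apply the 22.5% decrease: $244.17 × 0.775 = $189.23175.
17.5% decrease: $189.23175 × 0.825 = $156.11619375 ≈ $156.12.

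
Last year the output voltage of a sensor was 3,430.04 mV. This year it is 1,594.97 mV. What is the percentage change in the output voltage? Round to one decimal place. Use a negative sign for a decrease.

-53.5%

Change: 1,594.97 − 3,430.04 = -1,835.07.
Relative to the original: -1,835.07 ÷ 3,430.04 ≈ -53.5%.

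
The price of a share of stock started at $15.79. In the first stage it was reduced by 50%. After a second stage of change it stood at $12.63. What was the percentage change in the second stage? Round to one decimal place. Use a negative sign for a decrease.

60.0%

After the first stage: $15.79 × 0.5 = $7.895.
Second-stage multiplier: $12.63 ÷ $7.895 ≈ 1.59975.
That is a change of 60.0%.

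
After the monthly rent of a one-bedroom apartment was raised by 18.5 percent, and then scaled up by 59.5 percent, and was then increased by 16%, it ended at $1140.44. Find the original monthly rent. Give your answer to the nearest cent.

The overall multiplier applied was 1.185 × 1.595 × 1.16 = 2.192487.
So the original monthly rent was $1140.44 ÷ 2.192487 ≈ $520.16.

$520.16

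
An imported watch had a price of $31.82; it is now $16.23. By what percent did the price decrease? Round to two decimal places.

Change: $16.23 − $31.82 = -$15.59.
Relative to the original: -$15.59 ÷ $31.82 ≈ -48.99%.
So the price decreased by 48.99%.

48.99%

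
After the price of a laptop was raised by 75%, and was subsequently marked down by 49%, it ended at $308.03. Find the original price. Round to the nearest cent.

$345.13

Undoing the 49% decrease: $308.03 ÷ 0.51 ≈ $603.980392.
Undoing the 75% increase: $603.980392 ÷ 1.75 ≈ $345.13.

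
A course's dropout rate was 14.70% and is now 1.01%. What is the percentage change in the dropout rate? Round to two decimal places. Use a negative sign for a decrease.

-93.13%

The change is 1.01 − 14.70 = -13.69 percentage points.
Relative to the original 14.70%, that is -13.69 ÷ 14.70 ≈ -93.13%.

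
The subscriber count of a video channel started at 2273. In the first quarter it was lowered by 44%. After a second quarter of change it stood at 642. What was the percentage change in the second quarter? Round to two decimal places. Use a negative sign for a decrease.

After the first quarter: 2273 × 0.56 = 1272.88.
Second-quarter multiplier: 642 ÷ 1272.88 ≈ 0.504368.
That is a change of -49.56%.

-49.56%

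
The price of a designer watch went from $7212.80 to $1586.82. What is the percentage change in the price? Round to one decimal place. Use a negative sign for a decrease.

Change: $1586.82 − $7212.80 = -$5625.98.
Relative to the original: -$5625.98 ÷ $7212.80 ≈ -78.0%.

-78.0%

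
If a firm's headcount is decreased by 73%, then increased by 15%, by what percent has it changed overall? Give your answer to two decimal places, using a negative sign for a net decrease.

A 73% decrease multiplies by 0.27.
Then a 15% increase: 0.27 × 1.15 = 0.3105.
Overall factor 0.3105, i.e. -68.95%.

-68.95%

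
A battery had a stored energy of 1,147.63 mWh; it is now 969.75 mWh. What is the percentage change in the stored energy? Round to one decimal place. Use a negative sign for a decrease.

-15.5%

Change: 969.75 − 1,147.63 = -177.88.
Relative to the original: -177.88 ÷ 1,147.63 ≈ -15.5%.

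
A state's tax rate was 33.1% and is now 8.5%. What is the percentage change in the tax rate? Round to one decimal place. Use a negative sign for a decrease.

-74.3%

The change is 8.5 − 33.1 = -24.6 percentage points.
Relative to the original 33.1%, that is -24.6 ÷ 33.1 ≈ -74.3%.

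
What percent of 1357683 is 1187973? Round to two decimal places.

1187973 ÷ 1357683 ≈ 87.50%.

87.50%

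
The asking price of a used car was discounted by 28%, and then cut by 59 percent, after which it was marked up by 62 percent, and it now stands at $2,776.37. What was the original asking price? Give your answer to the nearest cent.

The overall multiplier applied was 0.72 × 0.41 × 1.62 = 0.478224.
So the original asking price was $2,776.37 ÷ 0.478224 ≈ $5,805.58.

$5,805.58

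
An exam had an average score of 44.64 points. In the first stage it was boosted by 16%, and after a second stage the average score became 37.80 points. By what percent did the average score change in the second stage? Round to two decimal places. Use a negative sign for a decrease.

-27.00%

After the first stage: 44.64 × 1.16 = 51.7824.
Second-stage multiplier: 37.80 ÷ 51.7824 ≈ 0.729978.
That is a change of -27.00%.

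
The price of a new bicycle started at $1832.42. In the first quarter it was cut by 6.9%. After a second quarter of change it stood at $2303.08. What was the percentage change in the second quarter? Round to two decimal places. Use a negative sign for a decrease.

35.00%

After the first quarter: $1832.42 × 0.931 = $1705.98302.
Second-quarter multiplier: $2303.08 ÷ $1705.98302 ≈ 1.350002.
That is a change of 35.00%.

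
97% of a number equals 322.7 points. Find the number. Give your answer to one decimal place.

322.7 points ÷ 0.97 ≈ 332.7 points.

332.7 points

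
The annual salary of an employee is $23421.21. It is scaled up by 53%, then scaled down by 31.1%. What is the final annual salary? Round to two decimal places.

Apply the 53% increase: $23421.21 × 1.53 = $35834.4513.
Apply the 31.1% decrease: $35834.4513 × 0.689 = $24689.9369457 ≈ $24689.94.

$24689.94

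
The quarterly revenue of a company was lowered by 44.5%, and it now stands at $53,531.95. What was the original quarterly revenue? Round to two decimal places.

$96,453.96

The overall multiplier applied was 0.555.
So the original quarterly revenue was $53,531.95 ÷ 0.555 ≈ $96,453.96.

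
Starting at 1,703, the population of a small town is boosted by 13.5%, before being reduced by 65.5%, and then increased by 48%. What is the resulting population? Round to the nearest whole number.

987

Each change multiplies by a factor: 1.135 × 0.345 × 1.48 = 0.579531.
1,703 × 0.579531 = 986.941293 ≈ 987.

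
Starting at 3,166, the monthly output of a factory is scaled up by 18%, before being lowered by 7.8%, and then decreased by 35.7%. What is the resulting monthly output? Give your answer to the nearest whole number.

2,215

Each change multiplies by a factor: 1.18 × 0.922 × 0.643 = 0.69955828.
3,166 × 0.69955828 = 2214.80151448 ≈ 2,215.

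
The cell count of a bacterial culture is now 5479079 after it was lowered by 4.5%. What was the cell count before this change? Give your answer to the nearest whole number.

The overall multiplier applied was 0.955.
So the original cell count was 5479079 ÷ 0.955 ≈ 5737255.

5737255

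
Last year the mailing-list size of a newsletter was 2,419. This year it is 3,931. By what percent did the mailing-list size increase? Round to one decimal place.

Change: 3,931 − 2,419 = 1,512.
Relative to the original: 1,512 ÷ 2,419 ≈ 62.5%.
So the mailing-list size increased by 62.5%.

62.5%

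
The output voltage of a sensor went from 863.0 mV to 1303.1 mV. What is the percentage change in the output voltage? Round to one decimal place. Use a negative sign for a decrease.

Change: 1303.1 − 863.0 = 440.1.
Relative to the original: 440.1 ÷ 863.0 ≈ 51.0%.

51.0%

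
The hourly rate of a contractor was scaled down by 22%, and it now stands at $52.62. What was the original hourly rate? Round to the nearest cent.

$67.46

The overall multiplier applied was 0.78.
So the original hourly rate was $52.62 ÷ 0.78 ≈ $67.46.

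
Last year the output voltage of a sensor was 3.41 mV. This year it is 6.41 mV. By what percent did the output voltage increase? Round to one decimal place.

Change: 6.41 − 3.41 = 3.00.
Relative to the original: 3.00 ÷ 3.41 ≈ 88.0%.
So the output voltage increased by 88.0%.

88.0%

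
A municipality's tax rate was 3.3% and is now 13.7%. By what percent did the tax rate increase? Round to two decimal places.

The change is 13.7 − 3.3 = 10.4 percentage points.
Relative to the original 3.3%, that is 10.4 ÷ 3.3 ≈ 315.15%.
So the tax rate rose by 315.15%.

315.15%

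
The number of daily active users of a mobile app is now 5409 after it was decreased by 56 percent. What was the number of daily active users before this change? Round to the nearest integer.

12293

The overall multiplier applied was 0.44.
So the original number of daily active users was 5409 ÷ 0.44 ≈ 12293.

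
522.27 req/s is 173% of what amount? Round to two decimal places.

522.27 req/s ÷ 1.73 ≈ 301.89 req/s.

301.89 req/s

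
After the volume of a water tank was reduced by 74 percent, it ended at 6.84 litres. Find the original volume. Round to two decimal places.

26.31 litres

The overall multiplier applied was 0.26.
So the original volume was 6.84 ÷ 0.26 ≈ 26.31 litres.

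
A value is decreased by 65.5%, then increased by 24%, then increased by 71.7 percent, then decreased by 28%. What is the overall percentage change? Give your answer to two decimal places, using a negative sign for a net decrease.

A 65.5% decrease multiplies by 0.345.
Then a 24% increase: 0.345 × 1.24 = 0.4278.
Then a 71.7% increase: 0.4278 × 1.717 = 0.7345326.
Then a 28% decrease: 0.7345326 × 0.72 = 0.528863472.
Overall factor 0.528863472, i.e. -47.11%.

-47.11%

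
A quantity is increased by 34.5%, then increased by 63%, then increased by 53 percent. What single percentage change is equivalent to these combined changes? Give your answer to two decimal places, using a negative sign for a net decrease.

235.43%

The combined multiplier is 1.345 × 1.63 × 1.53 = 3.3542955.
That corresponds to an increase of 235.43%.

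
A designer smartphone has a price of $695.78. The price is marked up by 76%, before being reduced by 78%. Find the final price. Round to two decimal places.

$269.41

76% increase: $695.78 × 1.76 = $1224.5728.
Apply the 78% decrease: $1224.5728 × 0.22 = $269.406016 ≈ $269.41.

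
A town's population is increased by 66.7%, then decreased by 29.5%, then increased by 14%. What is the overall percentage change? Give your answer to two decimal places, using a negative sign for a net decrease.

33.98%

A 66.7% increase multiplies by 1.667.
Then a 29.5% decrease: 1.667 × 0.705 = 1.175235.
Then a 14% increase: 1.175235 × 1.14 = 1.3397679.
Overall factor 1.3397679, i.e. 33.98%.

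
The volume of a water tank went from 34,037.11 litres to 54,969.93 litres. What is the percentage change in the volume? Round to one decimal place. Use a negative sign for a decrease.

61.5%

Change: 54,969.93 − 34,037.11 = 20,932.82.
Relative to the original: 20,932.82 ÷ 34,037.11 ≈ 61.5%.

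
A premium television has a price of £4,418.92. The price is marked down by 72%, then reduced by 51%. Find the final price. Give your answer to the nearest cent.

£606.28

Apply the 72% decrease: £4,418.92 × 0.28 = £1237.2976.
Apply the 51% decrease: £1237.2976 × 0.49 = £606.275824 ≈ £606.28.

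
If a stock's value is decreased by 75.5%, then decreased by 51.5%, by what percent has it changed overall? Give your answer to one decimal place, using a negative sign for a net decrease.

The combined multiplier is 0.245 × 0.485 = 0.118825.
That corresponds to a decrease of 88.1%.

-88.1%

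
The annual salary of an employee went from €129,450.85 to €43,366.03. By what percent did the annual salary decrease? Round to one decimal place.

Change: €43,366.03 − €129,450.85 = -€86,084.82.
Relative to the original: -€86,084.82 ÷ €129,450.85 ≈ -66.5%.
So the annual salary decreased by 66.5%.

66.5%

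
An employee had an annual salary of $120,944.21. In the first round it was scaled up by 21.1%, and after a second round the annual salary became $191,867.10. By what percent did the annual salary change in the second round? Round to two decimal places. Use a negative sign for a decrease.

31.00%

After the first round: $120,944.21 × 1.211 = $146463.43831.
Second-round multiplier: $191,867.10 ÷ $146463.43831 ≈ 1.31.
That is a change of 31.00%.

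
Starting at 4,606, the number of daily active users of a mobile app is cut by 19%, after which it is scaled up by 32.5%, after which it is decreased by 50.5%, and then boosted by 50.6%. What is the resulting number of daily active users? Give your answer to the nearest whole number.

3,685

Each change multiplies by a factor: 0.81 × 1.325 × 0.495 × 1.506 = 0.8000756775.
4,606 × 0.8000756775 = 3685.148570565 ≈ 3,685.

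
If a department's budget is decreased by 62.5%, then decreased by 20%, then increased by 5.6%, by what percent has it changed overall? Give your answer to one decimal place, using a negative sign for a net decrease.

-68.3%

The combined multiplier is 0.375 × 0.8 × 1.056 = 0.3168.
That corresponds to a decrease of 68.3%.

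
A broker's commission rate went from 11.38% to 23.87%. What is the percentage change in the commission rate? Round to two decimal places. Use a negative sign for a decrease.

109.75%

The change is 23.87 − 11.38 = 12.49 percentage points.
Relative to the original 11.38%, that is 12.49 ÷ 11.38 ≈ 109.75%.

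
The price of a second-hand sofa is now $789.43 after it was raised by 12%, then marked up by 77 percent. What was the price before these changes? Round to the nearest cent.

The overall multiplier applied was 1.12 × 1.77 = 1.9824.
So the original price was $789.43 ÷ 1.9824 ≈ $398.22.

$398.22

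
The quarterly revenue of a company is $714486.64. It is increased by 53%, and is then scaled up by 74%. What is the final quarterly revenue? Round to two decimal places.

$1902106.33

53% increase: $714486.64 × 1.53 = $1093164.5592.
74% increase: $1093164.5592 × 1.74 = $1902106.333008 ≈ $1902106.33.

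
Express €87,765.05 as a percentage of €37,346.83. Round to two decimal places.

€87,765.05 ÷ €37,346.83 ≈ 235.00%.

235.00%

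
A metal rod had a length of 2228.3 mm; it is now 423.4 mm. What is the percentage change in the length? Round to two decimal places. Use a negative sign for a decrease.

Change: 423.4 − 2228.3 = -1804.9.
Relative to the original: -1804.9 ÷ 2228.3 ≈ -81.00%.

-81.00%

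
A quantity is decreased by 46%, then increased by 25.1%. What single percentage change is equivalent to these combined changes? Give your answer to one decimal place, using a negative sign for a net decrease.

A 46% decrease multiplies by 0.54.
Then a 25.1% increase: 0.54 × 1.251 = 0.67554.
Overall factor 0.67554, i.e. -32.4%.

-32.4%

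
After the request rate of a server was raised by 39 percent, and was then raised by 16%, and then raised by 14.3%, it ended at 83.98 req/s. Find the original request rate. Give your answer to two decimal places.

The overall multiplier applied was 1.39 × 1.16 × 1.143 = 1.8429732.
So the original request rate was 83.98 ÷ 1.8429732 ≈ 45.57 req/s.

45.57 req/s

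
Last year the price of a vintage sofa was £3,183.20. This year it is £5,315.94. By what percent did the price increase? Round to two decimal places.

Change: £5,315.94 − £3,183.20 = £2,132.74.
Relative to the original: £2,132.74 ÷ £3,183.20 ≈ 67.00%.
So the price increased by 67.00%.

67.00%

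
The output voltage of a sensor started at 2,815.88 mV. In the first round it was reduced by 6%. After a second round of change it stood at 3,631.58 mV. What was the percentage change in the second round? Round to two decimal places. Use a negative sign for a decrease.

37.20%

After the first round: 2,815.88 × 0.94 = 2646.9272.
Second-round multiplier: 3,631.58 ÷ 2646.9272 ≈ 1.371998.
That is a change of 37.20%.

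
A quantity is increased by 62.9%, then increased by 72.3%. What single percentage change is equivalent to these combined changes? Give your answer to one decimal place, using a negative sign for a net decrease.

The combined multiplier is 1.629 × 1.723 = 2.806767.
That corresponds to an increase of 180.7%.

180.7%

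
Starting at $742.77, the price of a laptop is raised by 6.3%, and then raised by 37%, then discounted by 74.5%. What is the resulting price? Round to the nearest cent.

$275.83

Apply the 6.3% increase: $742.77 × 1.063 = $789.56451.
37% increase: $789.56451 × 1.37 = $1081.7033787.
74.5% decrease: $1081.7033787 × 0.255 = $275.8343615685 ≈ $275.83.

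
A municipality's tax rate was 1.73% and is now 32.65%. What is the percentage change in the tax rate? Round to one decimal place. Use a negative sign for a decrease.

The change is 32.65 − 1.73 = 30.92 percentage points.
Relative to the original 1.73%, that is 30.92 ÷ 1.73 ≈ 1787.3%.

1787.3%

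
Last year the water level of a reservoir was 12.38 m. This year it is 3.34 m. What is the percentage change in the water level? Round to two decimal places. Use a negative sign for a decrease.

Change: 3.34 − 12.38 = -9.04.
Relative to the original: -9.04 ÷ 12.38 ≈ -73.02%.

-73.02%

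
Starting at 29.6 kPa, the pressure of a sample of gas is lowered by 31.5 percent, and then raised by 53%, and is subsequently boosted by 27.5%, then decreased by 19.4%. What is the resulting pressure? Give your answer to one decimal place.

Each change multiplies by a factor: 0.685 × 1.53 × 1.275 × 0.806 = 1.0770285825.
29.6 × 1.0770285825 = 31.880046042 ≈ 31.9.

31.9 kPa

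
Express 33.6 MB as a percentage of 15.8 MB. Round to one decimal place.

212.7%

33.6 MB ÷ 15.8 MB ≈ 212.7%.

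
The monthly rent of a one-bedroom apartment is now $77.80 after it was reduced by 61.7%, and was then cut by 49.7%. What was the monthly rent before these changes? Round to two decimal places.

Undoing the 49.7% decrease: $77.80 ÷ 0.503 ≈ $154.671968.
Undoing the 61.7% decrease: $154.671968 ÷ 0.383 ≈ $403.84.

$403.84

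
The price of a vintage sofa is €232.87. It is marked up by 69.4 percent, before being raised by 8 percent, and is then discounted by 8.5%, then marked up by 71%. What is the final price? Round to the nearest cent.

€666.60

Each change multiplies by a factor: 1.694 × 1.08 × 0.915 × 1.71 = 2.862558468.
€232.87 × 2.862558468 = €666.60399044316 ≈ €666.60.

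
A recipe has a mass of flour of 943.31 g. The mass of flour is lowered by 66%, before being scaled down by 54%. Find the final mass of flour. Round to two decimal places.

147.53 g

66% decrease: 943.31 × 0.34 = 320.7254.
Apply the 54% decrease: 320.7254 × 0.46 = 147.533684 ≈ 147.53.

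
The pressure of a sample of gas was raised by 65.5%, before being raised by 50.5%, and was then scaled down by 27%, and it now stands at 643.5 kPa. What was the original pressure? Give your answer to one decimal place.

Undoing the 27% decrease: 643.5 ÷ 0.73 ≈ 881.506849.
Undoing the 50.5% increase: 881.506849 ÷ 1.505 ≈ 585.718837.
Undoing the 65.5% increase: 585.718837 ÷ 1.655 ≈ 353.9 kPa.

353.9 kPa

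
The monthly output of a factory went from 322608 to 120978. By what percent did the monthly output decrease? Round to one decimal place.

62.5%

Change: 120978 − 322608 = -201630.
Relative to the original: -201630 ÷ 322608 = -62.5%.
So the monthly output decreased by 62.5%.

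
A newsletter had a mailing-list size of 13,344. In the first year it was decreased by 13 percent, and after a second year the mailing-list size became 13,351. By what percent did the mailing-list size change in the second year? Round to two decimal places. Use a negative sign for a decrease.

15.00%

After the first year: 13,344 × 0.87 = 11609.28.
Second-year multiplier: 13,351 ÷ 11609.28 ≈ 1.150028.
That is a change of 15.00%.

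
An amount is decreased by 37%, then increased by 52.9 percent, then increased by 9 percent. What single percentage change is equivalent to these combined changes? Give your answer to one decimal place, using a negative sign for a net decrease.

5.0%

A 37% decrease multiplies by 0.63.
Then a 52.9% increase: 0.63 × 1.529 = 0.96327.
Then a 9% increase: 0.96327 × 1.09 = 1.0499643.
Overall factor 1.0499643, i.e. 5.0%.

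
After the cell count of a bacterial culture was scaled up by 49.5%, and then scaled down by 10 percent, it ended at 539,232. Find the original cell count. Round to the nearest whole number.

400,767

The overall multiplier applied was 1.495 × 0.9 = 1.3455.
So the original cell count was 539,232 ÷ 1.3455 ≈ 400,767.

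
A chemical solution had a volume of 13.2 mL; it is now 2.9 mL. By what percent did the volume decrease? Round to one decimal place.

78.0%

Change: 2.9 − 13.2 = -10.3.
Relative to the original: -10.3 ÷ 13.2 ≈ -78.0%.
So the volume decreased by 78.0%.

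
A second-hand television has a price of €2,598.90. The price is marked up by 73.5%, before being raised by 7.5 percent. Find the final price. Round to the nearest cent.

After the 73.5% increase: €2,598.90 × 1.735 = €4509.0915.
Apply the 7.5% increase: €4509.0915 × 1.075 = €4847.2733625 ≈ €4,847.27.

€4,847.27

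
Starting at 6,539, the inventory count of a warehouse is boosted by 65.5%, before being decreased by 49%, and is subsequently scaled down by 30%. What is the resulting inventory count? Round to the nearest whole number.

3,863

Each change multiplies by a factor: 1.655 × 0.51 × 0.7 = 0.590835.
6,539 × 0.590835 = 3863.470065 ≈ 3,863.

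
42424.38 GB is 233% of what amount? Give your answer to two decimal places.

42424.38 GB ÷ 2.33 ≈ 18207.89 GB.

18207.89 GB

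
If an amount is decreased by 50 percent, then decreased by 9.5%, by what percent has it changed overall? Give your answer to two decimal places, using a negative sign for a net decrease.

-54.75%

The combined multiplier is 0.5 × 0.905 = 0.4525.
That corresponds to a decrease of 54.75%.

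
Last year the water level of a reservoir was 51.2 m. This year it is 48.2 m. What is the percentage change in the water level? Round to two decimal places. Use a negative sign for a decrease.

-5.86%

Change: 48.2 − 51.2 = -3.0.
Relative to the original: -3.0 ÷ 51.2 ≈ -5.86%.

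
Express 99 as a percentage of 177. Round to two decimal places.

55.93%

99 ÷ 177 ≈ 55.93%.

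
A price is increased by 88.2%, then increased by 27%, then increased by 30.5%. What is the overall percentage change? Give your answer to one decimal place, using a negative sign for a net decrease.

211.9%

The combined multiplier is 1.882 × 1.27 × 1.305 = 3.1191327.
That corresponds to an increase of 211.9%.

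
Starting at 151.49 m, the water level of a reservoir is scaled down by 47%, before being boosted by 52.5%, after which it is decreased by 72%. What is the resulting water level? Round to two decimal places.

Each change multiplies by a factor: 0.53 × 1.525 × 0.28 = 0.22631.
151.49 × 0.22631 = 34.2837019 ≈ 34.28.

34.28 m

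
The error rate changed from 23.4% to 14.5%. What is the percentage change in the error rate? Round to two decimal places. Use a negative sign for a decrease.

The change is 14.5 − 23.4 = -8.9 percentage points.
Relative to the original 23.4%, that is -8.9 ÷ 23.4 ≈ -38.03%.

-38.03%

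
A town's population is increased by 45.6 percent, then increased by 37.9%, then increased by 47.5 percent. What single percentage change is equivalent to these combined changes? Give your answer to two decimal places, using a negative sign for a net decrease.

196.15%

A 45.6% increase multiplies by 1.456.
Then a 37.9% increase: 1.456 × 1.379 = 2.007824.
Then a 47.5% increase: 2.007824 × 1.475 = 2.9615404.
Overall factor 2.9615404, i.e. 196.15%.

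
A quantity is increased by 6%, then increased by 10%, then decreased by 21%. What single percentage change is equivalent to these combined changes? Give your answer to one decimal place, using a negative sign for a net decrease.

-7.9%

A 6% increase multiplies by 1.06.
Then a 10% increase: 1.06 × 1.1 = 1.166.
Then a 21% decrease: 1.166 × 0.79 = 0.92114.
Overall factor 0.92114, i.e. -7.9%.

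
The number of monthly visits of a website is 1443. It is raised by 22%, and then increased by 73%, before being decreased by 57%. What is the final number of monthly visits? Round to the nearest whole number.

1310

Each change multiplies by a factor: 1.22 × 1.73 × 0.43 = 0.907558.
1443 × 0.907558 = 1309.606194 ≈ 1310.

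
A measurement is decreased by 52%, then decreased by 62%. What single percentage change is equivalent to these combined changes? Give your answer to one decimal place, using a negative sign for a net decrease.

-81.8%

The combined multiplier is 0.48 × 0.38 = 0.1824.
That corresponds to a decrease of 81.8%.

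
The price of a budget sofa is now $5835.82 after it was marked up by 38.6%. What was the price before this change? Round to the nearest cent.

The overall multiplier applied was 1.386.
So the original price was $5835.82 ÷ 1.386 ≈ $4210.55.

$4210.55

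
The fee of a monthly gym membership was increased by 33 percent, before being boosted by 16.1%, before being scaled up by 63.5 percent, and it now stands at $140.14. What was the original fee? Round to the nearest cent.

The overall multiplier applied was 1.33 × 1.161 × 1.635 = 2.52465255.
So the original fee was $140.14 ÷ 2.52465255 ≈ $55.51.

$55.51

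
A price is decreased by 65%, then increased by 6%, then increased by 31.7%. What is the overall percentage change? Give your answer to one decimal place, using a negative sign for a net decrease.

A 65% decrease multiplies by 0.35.
Then a 6% increase: 0.35 × 1.06 = 0.371.
Then a 31.7% increase: 0.371 × 1.317 = 0.488607.
Overall factor 0.488607, i.e. -51.1%.

-51.1%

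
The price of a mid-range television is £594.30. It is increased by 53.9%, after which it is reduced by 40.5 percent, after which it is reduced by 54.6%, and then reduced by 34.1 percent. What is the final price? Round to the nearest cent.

53.9% increase: £594.30 × 1.539 = £914.6277.
40.5% decrease: £914.6277 × 0.595 = £544.2034815.
54.6% decrease: £544.2034815 × 0.454 = £247.068380601.
34.1% decrease: £247.068380601 × 0.659 = £162.818062816059 ≈ £162.82.

£162.82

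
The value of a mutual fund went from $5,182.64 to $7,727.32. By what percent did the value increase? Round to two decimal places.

49.10%

Change: $7,727.32 − $5,182.64 = $2,544.68.
Relative to the original: $2,544.68 ÷ $5,182.64 ≈ 49.10%.
So the value increased by 49.10%.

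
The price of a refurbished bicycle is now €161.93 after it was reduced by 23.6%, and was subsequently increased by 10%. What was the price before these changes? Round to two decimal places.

Undoing the 10% increase: €161.93 ÷ 1.1 ≈ €147.209091.
Undoing the 23.6% decrease: €147.209091 ÷ 0.764 ≈ €192.68.

€192.68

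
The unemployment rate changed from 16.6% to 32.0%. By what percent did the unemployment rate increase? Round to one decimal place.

92.8%

The change is 32.0 − 16.6 = 15.4 percentage points.
Relative to the original 16.6%, that is 15.4 ÷ 16.6 ≈ 92.8%.
So the unemployment rate rose by 92.8%.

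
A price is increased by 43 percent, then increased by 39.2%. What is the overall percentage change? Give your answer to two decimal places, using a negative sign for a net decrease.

A 43% increase multiplies by 1.43.
Then a 39.2% increase: 1.43 × 1.392 = 1.99056.
Overall factor 1.99056, i.e. 99.06%.

99.06%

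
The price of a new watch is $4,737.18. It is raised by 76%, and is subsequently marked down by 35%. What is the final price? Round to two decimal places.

$5,419.33

Each change multiplies by a factor: 1.76 × 0.65 = 1.144.
$4,737.18 × 1.144 = $5419.33392 ≈ $5,419.33.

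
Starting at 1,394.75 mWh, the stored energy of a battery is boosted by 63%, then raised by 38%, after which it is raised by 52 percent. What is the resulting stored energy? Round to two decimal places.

4,768.77 mWh

63% increase: 1,394.75 × 1.63 = 2273.4425.
After the 38% increase: 2273.4425 × 1.38 = 3137.35065.
Apply the 52% increase: 3137.35065 × 1.52 = 4768.772988 ≈ 4,768.77.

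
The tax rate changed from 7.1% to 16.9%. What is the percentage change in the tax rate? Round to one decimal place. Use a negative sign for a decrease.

138.0%

The change is 16.9 − 7.1 = 9.8 percentage points.
Relative to the original 7.1%, that is 9.8 ÷ 7.1 ≈ 138.0%.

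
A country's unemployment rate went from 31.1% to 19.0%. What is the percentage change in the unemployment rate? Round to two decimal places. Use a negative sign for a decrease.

The change is 19.0 − 31.1 = -12.1 percentage points.
Relative to the original 31.1%, that is -12.1 ÷ 31.1 ≈ -38.91%.

-38.91%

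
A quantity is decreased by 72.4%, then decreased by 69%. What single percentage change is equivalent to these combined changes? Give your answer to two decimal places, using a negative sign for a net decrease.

-91.44%

A 72.4% decrease multiplies by 0.276.
Then a 69% decrease: 0.276 × 0.31 = 0.08556.
Overall factor 0.08556, i.e. -91.44%.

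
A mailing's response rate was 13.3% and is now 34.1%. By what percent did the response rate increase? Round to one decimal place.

The change is 34.1 − 13.3 = 20.8 percentage points.
Relative to the original 13.3%, that is 20.8 ÷ 13.3 ≈ 156.4%.
So the response rate rose by 156.4%.

156.4%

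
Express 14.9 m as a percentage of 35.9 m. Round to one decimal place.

41.5%

14.9 m ÷ 35.9 m ≈ 41.5%.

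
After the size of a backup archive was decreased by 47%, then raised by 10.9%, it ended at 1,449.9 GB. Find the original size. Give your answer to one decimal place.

2,466.8 GB

The overall multiplier applied was 0.53 × 1.109 = 0.58777.
So the original size was 1,449.9 ÷ 0.58777 ≈ 2,466.8 GB.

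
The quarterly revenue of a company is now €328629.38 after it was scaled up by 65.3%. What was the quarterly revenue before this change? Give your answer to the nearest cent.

€198807.85

The overall multiplier applied was 1.653.
So the original quarterly revenue was €328629.38 ÷ 1.653 ≈ €198807.85.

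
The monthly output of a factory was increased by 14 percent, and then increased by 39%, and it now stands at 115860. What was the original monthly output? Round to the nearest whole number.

The overall multiplier applied was 1.14 × 1.39 = 1.5846.
So the original monthly output was 115860 ÷ 1.5846 ≈ 73116.

73116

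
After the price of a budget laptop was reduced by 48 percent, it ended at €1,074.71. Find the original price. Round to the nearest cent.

€2,066.75

The overall multiplier applied was 0.52.
So the original price was €1,074.71 ÷ 0.52 = €2,066.75.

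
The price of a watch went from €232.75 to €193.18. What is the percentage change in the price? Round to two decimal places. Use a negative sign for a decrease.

Change: €193.18 − €232.75 = -€39.57.
Relative to the original: -€39.57 ÷ €232.75 ≈ -17.00%.

-17.00%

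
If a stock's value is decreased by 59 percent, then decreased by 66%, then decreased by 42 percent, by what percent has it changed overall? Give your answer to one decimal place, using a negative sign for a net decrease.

-91.9%

The combined multiplier is 0.41 × 0.34 × 0.58 = 0.080852.
That corresponds to a decrease of 91.9%.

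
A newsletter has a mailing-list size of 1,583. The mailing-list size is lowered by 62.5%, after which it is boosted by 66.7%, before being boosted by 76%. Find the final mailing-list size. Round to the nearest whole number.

1,742

After the 62.5% decrease: 1,583 × 0.375 = 593.625.
Apply the 66.7% increase: 593.625 × 1.667 = 989.572875.
76% increase: 989.572875 × 1.76 = 1741.64826 ≈ 1,742.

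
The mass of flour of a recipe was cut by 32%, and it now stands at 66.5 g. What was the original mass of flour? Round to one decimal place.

The overall multiplier applied was 0.68.
So the original mass of flour was 66.5 ÷ 0.68 ≈ 97.8 g.

97.8 g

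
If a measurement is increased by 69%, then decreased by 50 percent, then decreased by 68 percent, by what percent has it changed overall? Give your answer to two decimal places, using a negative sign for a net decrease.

-72.96%

A 69% increase multiplies by 1.69.
Then a 50% decrease: 1.69 × 0.5 = 0.845.
Then a 68% decrease: 0.845 × 0.32 = 0.2704.
Overall factor 0.2704, i.e. -72.96%.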